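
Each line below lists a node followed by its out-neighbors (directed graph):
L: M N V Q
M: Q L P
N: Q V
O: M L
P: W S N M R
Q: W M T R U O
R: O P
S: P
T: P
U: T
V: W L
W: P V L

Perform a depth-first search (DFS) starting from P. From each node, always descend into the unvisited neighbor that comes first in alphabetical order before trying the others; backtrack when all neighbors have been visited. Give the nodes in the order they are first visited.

P -> M -> L -> N -> Q -> O -> R -> T -> U -> W -> V -> S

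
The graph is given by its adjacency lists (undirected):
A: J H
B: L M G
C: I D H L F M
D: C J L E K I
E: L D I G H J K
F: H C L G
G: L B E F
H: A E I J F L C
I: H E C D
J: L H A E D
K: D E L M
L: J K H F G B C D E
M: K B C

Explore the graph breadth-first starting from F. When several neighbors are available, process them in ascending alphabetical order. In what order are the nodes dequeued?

Visit F; enqueue C, G, H, L → queue [C, G, H, L]
Visit C; enqueue D, I, M → queue [G, H, L, D, I, M]
Visit G; enqueue B, E → queue [H, L, D, I, M, B, E]
Visit H; enqueue A, J → queue [L, D, I, M, B, E, A, J]
Visit L; enqueue K → queue [D, I, M, B, E, A, J, K]
Visit D → queue [I, M, B, E, A, J, K]
Visit I → queue [M, B, E, A, J, K]
Visit M → queue [B, E, A, J, K]
Visit B → queue [E, A, J, K]
Visit E → queue [A, J, K]
Visit A → queue [J, K]
Visit J → queue [K]
Visit K → queue []

F C G H L D I M B E A J K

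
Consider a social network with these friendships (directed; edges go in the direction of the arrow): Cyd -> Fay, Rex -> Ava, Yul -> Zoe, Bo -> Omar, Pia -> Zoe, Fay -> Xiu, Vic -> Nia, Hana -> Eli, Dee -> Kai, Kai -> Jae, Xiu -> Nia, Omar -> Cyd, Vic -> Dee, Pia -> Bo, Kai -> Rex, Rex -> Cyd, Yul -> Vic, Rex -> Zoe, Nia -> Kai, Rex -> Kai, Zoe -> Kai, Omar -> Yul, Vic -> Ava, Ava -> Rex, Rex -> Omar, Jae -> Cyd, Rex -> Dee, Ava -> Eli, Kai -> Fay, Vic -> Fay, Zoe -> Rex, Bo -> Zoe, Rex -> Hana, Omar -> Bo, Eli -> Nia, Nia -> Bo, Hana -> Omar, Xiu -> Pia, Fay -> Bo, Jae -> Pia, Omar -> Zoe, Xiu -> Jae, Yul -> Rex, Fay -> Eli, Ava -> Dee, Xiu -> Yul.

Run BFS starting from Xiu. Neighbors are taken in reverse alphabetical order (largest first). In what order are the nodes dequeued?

Xiu, Yul, Pia, Nia, Jae, Zoe, Vic, Rex, Bo, Kai, Cyd, Fay, Dee, Ava, Omar, Hana, Eli

Visit Xiu; enqueue Yul, Pia, Nia, Jae → queue [Yul, Pia, Nia, Jae]
Visit Yul; enqueue Zoe, Vic, Rex → queue [Pia, Nia, Jae, Zoe, Vic, Rex]
Visit Pia; enqueue Bo → queue [Nia, Jae, Zoe, Vic, Rex, Bo]
Visit Nia; enqueue Kai → queue [Jae, Zoe, Vic, Rex, Bo, Kai]
Visit Jae; enqueue Cyd → queue [Zoe, Vic, Rex, Bo, Kai, Cyd]
Visit Zoe → queue [Vic, Rex, Bo, Kai, Cyd]
Visit Vic; enqueue Fay, Dee, Ava → queue [Rex, Bo, Kai, Cyd, Fay, Dee, Ava]
Visit Rex; enqueue Omar, Hana → queue [Bo, Kai, Cyd, Fay, Dee, Ava, Omar, Hana]
Visit Bo → queue [Kai, Cyd, Fay, Dee, Ava, Omar, Hana]
Visit Kai → queue [Cyd, Fay, Dee, Ava, Omar, Hana]
Visit Cyd → queue [Fay, Dee, Ava, Omar, Hana]
Visit Fay; enqueue Eli → queue [Dee, Ava, Omar, Hana, Eli]
Visit Dee → queue [Ava, Omar, Hana, Eli]
Visit Ava → queue [Omar, Hana, Eli]
Visit Omar → queue [Hana, Eli]
Visit Hana → queue [Eli]
Visit Eli → queue []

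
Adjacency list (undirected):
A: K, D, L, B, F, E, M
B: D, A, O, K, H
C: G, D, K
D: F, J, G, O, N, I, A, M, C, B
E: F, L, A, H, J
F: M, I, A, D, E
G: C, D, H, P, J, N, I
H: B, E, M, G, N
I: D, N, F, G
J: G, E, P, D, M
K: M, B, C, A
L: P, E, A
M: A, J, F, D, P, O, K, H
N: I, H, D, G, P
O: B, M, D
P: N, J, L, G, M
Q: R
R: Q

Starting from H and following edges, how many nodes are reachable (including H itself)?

BFS from H visits: H, N, M, G, E, B, P, I, D, O, K, J, F, A, C, L
Reachable nodes: 16 of 18 total.

16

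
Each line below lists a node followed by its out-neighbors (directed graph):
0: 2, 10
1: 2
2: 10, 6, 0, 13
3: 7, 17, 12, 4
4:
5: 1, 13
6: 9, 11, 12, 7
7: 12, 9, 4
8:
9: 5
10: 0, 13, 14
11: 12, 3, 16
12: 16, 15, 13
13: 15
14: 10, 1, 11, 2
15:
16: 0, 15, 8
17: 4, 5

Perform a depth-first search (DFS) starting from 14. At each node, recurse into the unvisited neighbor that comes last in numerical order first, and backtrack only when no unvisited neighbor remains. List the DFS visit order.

Visit 14
14 → 11
11 → 16
16 → 15
16 → 8
16 → 0
0 → 10
10 → 13
0 → 2
2 → 6
6 → 12
6 → 9
9 → 5
5 → 1
6 → 7
7 → 4
11 → 3
3 → 17

14, 11, 16, 15, 8, 0, 10, 13, 2, 6, 12, 9, 5, 1, 7, 4, 3, 17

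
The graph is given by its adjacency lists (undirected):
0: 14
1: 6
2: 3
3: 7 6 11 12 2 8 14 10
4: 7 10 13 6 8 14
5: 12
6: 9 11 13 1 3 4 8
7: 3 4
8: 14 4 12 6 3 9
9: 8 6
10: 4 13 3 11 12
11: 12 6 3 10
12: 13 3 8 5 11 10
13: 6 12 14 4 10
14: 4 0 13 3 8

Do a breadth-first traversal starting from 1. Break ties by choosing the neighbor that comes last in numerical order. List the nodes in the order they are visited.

1, 6, 13, 11, 9, 8, 4, 3, 14, 12, 10, 7, 2, 0, 5

Visit 1; enqueue 6 → queue [6]
Visit 6; enqueue 13, 11, 9, 8, 4, 3 → queue [13, 11, 9, 8, 4, 3]
Visit 13; enqueue 14, 12, 10 → queue [11, 9, 8, 4, 3, 14, 12, 10]
Visit 11 → queue [9, 8, 4, 3, 14, 12, 10]
Visit 9 → queue [8, 4, 3, 14, 12, 10]
Visit 8 → queue [4, 3, 14, 12, 10]
Visit 4; enqueue 7 → queue [3, 14, 12, 10, 7]
Visit 3; enqueue 2 → queue [14, 12, 10, 7, 2]
Visit 14; enqueue 0 → queue [12, 10, 7, 2, 0]
Visit 12; enqueue 5 → queue [10, 7, 2, 0, 5]
Visit 10 → queue [7, 2, 0, 5]
Visit 7 → queue [2, 0, 5]
Visit 2 → queue [0, 5]
Visit 0 → queue [5]
Visit 5 → queue []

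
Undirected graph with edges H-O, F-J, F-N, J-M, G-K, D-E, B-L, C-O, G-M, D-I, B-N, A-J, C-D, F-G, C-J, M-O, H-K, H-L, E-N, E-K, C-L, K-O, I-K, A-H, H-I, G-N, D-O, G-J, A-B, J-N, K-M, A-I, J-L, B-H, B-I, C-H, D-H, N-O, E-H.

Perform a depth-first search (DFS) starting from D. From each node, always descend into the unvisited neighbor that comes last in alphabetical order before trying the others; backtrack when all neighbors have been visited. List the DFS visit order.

Visit D
D → O
O → N
N → J
J → M
M → K
K → I
I → H
H → L
L → C
L → B
B → A
H → E
K → G
G → F

D, O, N, J, M, K, I, H, L, C, B, A, E, G, F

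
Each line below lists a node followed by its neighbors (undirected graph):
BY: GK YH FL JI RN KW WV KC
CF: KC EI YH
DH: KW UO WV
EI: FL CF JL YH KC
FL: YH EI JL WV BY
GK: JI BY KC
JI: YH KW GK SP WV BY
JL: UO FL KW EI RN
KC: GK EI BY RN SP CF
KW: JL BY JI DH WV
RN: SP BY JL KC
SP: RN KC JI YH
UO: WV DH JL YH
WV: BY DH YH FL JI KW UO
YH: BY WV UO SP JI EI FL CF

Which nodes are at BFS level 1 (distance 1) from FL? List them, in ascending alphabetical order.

Level 0: FL
Level 1: BY, EI, JL, WV, YH
Level 2: CF, DH, GK, JI, KC, KW, RN, SP, UO

BY, EI, JL, WV, YH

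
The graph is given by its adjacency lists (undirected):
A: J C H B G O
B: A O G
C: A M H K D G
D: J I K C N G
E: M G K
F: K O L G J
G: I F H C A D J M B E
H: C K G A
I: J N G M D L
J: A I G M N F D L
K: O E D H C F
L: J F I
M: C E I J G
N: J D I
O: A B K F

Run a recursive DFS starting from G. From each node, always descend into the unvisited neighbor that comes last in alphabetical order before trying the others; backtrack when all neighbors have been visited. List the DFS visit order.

Visit G
G → M
M → J
J → N
N → I
I → L
L → F
F → O
O → K
K → H
H → C
C → D
C → A
A → B
K → E

G → M → J → N → I → L → F → O → K → H → C → D → A → B → E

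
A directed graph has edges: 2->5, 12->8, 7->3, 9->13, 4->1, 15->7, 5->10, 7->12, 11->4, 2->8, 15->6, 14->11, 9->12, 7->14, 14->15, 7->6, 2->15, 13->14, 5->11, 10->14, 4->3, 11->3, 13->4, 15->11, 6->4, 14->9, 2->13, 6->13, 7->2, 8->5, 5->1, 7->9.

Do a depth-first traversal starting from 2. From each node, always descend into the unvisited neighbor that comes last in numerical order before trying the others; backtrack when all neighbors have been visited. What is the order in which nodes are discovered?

Visit 2
2 → 15
15 → 11
11 → 4
4 → 3
4 → 1
15 → 7
7 → 14
14 → 9
9 → 13
9 → 12
12 → 8
8 → 5
5 → 10
7 → 6

2 15 11 4 3 1 7 14 9 13 12 8 5 10 6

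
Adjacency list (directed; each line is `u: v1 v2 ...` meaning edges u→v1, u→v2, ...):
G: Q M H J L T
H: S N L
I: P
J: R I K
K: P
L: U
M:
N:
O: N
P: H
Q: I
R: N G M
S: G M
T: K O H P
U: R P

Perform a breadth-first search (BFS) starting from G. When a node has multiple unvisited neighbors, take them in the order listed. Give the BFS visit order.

G Q M H J L T I S N R K U O P

Visit G; enqueue Q, M, H, J, L, T → queue [Q, M, H, J, L, T]
Visit Q; enqueue I → queue [M, H, J, L, T, I]
Visit M → queue [H, J, L, T, I]
Visit H; enqueue S, N → queue [J, L, T, I, S, N]
Visit J; enqueue R, K → queue [L, T, I, S, N, R, K]
Visit L; enqueue U → queue [T, I, S, N, R, K, U]
Visit T; enqueue O, P → queue [I, S, N, R, K, U, O, P]
Visit I → queue [S, N, R, K, U, O, P]
Visit S → queue [N, R, K, U, O, P]
Visit N → queue [R, K, U, O, P]
Visit R → queue [K, U, O, P]
Visit K → queue [U, O, P]
Visit U → queue [O, P]
Visit O → queue [P]
Visit P → queue []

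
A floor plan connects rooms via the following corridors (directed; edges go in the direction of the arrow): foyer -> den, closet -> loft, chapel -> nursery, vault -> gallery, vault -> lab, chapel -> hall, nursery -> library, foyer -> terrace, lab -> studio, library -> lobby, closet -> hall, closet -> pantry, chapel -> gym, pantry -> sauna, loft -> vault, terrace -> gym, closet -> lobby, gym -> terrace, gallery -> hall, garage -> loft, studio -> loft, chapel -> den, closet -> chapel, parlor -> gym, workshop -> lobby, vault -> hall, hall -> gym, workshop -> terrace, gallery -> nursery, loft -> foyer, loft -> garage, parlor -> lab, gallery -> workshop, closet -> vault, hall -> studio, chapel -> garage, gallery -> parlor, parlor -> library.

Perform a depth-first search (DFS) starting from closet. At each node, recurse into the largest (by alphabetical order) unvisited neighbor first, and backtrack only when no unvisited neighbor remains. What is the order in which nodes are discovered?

closet vault lab studio loft garage foyer terrace gym den hall gallery workshop lobby parlor library nursery pantry sauna chapel

Visit closet
closet → vault
vault → lab
lab → studio
studio → loft
loft → garage
loft → foyer
foyer → terrace
terrace → gym
foyer → den
vault → hall
vault → gallery
gallery → workshop
workshop → lobby
gallery → parlor
parlor → library
gallery → nursery
closet → pantry
pantry → sauna
closet → chapel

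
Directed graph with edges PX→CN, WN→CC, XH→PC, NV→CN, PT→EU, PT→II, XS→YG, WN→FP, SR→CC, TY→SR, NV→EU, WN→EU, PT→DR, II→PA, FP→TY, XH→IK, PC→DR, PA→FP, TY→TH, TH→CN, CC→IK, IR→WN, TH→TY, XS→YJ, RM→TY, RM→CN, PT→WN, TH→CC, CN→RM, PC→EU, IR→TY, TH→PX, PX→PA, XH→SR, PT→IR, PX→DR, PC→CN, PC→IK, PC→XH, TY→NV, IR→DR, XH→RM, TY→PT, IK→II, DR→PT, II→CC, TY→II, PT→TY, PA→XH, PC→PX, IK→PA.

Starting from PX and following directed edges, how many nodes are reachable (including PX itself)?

19

BFS from PX visits: PX, PA, DR, CN, XH, FP, PT, RM, SR, PC, IK, TY, WN, IR, II, EU, CC, TH, NV
Reachable nodes: 19 of 22 total.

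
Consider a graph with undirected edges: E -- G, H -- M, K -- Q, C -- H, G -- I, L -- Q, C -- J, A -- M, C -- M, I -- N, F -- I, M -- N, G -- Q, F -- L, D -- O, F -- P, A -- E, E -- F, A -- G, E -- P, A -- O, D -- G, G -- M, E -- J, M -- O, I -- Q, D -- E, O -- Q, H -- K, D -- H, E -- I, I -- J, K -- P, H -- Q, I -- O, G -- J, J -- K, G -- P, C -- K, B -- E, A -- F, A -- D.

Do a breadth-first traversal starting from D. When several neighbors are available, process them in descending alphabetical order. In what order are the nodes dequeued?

D, O, H, G, E, A, Q, M, I, K, C, P, J, F, B, L, N

Visit D; enqueue O, H, G, E, A → queue [O, H, G, E, A]
Visit O; enqueue Q, M, I → queue [H, G, E, A, Q, M, I]
Visit H; enqueue K, C → queue [G, E, A, Q, M, I, K, C]
Visit G; enqueue P, J → queue [E, A, Q, M, I, K, C, P, J]
Visit E; enqueue F, B → queue [A, Q, M, I, K, C, P, J, F, B]
Visit A → queue [Q, M, I, K, C, P, J, F, B]
Visit Q; enqueue L → queue [M, I, K, C, P, J, F, B, L]
Visit M; enqueue N → queue [I, K, C, P, J, F, B, L, N]
Visit I → queue [K, C, P, J, F, B, L, N]
Visit K → queue [C, P, J, F, B, L, N]
Visit C → queue [P, J, F, B, L, N]
Visit P → queue [J, F, B, L, N]
Visit J → queue [F, B, L, N]
Visit F → queue [B, L, N]
Visit B → queue [L, N]
Visit L → queue [N]
Visit N → queue []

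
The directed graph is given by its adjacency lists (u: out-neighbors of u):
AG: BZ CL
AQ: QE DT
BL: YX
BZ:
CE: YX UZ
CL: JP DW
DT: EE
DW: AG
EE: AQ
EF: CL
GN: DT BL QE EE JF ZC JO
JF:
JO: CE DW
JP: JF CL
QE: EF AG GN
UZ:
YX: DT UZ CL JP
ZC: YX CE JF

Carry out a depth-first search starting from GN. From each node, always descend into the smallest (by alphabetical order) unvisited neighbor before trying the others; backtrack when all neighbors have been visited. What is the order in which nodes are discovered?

GN → BL → YX → CL → DW → AG → BZ → JP → JF → DT → EE → AQ → QE → EF → UZ → JO → CE → ZC

Visit GN
GN → BL
BL → YX
YX → CL
CL → DW
DW → AG
AG → BZ
CL → JP
JP → JF
YX → DT
DT → EE
EE → AQ
AQ → QE
QE → EF
YX → UZ
GN → JO
JO → CE
GN → ZC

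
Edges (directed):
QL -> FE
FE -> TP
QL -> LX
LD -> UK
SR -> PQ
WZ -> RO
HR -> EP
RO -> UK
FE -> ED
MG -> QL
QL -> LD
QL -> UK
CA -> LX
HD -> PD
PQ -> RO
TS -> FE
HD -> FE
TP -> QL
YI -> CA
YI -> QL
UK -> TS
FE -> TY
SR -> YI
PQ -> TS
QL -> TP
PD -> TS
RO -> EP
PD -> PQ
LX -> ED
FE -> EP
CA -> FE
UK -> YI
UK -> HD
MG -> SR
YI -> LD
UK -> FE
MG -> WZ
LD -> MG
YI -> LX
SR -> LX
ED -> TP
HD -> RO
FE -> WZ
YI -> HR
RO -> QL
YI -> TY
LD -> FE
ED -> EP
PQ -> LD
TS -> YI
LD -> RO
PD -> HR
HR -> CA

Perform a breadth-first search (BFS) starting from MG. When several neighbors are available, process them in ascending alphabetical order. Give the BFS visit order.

MG, QL, SR, WZ, FE, LD, LX, TP, UK, PQ, YI, RO, ED, EP, TY, HD, TS, CA, HR, PD

Visit MG; enqueue QL, SR, WZ → queue [QL, SR, WZ]
Visit QL; enqueue FE, LD, LX, TP, UK → queue [SR, WZ, FE, LD, LX, TP, UK]
Visit SR; enqueue PQ, YI → queue [WZ, FE, LD, LX, TP, UK, PQ, YI]
Visit WZ; enqueue RO → queue [FE, LD, LX, TP, UK, PQ, YI, RO]
Visit FE; enqueue ED, EP, TY → queue [LD, LX, TP, UK, PQ, YI, RO, ED, EP, TY]
Visit LD → queue [LX, TP, UK, PQ, YI, RO, ED, EP, TY]
Visit LX → queue [TP, UK, PQ, YI, RO, ED, EP, TY]
Visit TP → queue [UK, PQ, YI, RO, ED, EP, TY]
Visit UK; enqueue HD, TS → queue [PQ, YI, RO, ED, EP, TY, HD, TS]
Visit PQ → queue [YI, RO, ED, EP, TY, HD, TS]
Visit YI; enqueue CA, HR → queue [RO, ED, EP, TY, HD, TS, CA, HR]
Visit RO → queue [ED, EP, TY, HD, TS, CA, HR]
Visit ED → queue [EP, TY, HD, TS, CA, HR]
Visit EP → queue [TY, HD, TS, CA, HR]
Visit TY → queue [HD, TS, CA, HR]
Visit HD; enqueue PD → queue [TS, CA, HR, PD]
Visit TS → queue [CA, HR, PD]
Visit CA → queue [HR, PD]
Visit HR → queue [PD]
Visit PD → queue []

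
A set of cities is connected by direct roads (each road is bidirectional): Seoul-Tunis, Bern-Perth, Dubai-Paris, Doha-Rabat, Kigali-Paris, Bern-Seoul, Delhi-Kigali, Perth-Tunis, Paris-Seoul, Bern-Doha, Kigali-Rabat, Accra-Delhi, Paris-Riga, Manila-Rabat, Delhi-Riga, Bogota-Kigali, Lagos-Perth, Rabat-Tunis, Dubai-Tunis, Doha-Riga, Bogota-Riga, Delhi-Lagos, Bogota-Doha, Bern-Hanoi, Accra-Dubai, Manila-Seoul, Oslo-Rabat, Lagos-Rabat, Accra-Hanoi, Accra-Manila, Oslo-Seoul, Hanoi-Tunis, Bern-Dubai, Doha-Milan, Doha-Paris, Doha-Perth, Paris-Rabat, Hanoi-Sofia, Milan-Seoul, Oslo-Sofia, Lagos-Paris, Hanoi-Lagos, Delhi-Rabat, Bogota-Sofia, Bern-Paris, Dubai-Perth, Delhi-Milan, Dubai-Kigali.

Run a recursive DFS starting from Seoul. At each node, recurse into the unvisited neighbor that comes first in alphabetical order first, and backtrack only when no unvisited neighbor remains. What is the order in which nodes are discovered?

Visit Seoul
Seoul → Bern
Bern → Doha
Doha → Bogota
Bogota → Kigali
Kigali → Delhi
Delhi → Accra
Accra → Dubai
Dubai → Paris
Paris → Lagos
Lagos → Hanoi
Hanoi → Sofia
Sofia → Oslo
Oslo → Rabat
Rabat → Manila
Rabat → Tunis
Tunis → Perth
Paris → Riga
Delhi → Milan

Seoul, Bern, Doha, Bogota, Kigali, Delhi, Accra, Dubai, Paris, Lagos, Hanoi, Sofia, Oslo, Rabat, Manila, Tunis, Perth, Riga, Milan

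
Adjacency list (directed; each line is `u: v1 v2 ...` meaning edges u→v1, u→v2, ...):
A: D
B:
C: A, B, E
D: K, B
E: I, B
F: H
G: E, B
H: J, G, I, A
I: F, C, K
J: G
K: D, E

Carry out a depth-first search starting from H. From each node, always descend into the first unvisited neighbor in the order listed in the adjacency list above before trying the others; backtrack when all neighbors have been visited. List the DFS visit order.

Visit H
H → J
J → G
G → E
E → I
I → F
I → C
C → A
A → D
D → K
D → B

H, J, G, E, I, F, C, A, D, K, B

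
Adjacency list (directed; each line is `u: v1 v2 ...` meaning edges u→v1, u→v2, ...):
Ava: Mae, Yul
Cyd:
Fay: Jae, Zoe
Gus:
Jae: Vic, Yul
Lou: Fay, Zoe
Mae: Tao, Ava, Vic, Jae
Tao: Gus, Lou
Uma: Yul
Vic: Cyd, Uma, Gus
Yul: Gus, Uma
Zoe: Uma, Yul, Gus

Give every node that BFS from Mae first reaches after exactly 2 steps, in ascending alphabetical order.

Cyd, Gus, Lou, Uma, Yul

Level 0: Mae
Level 1: Ava, Jae, Tao, Vic
Level 2: Cyd, Gus, Lou, Uma, Yul
Level 3: Fay, Zoe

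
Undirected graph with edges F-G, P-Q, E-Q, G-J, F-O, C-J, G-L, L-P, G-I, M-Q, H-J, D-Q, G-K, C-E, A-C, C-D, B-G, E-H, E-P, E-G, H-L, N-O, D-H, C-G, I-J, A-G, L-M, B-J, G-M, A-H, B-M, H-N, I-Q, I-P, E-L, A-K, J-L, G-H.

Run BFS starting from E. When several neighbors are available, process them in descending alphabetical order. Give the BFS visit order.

E → Q → P → L → H → G → C → M → I → D → J → N → A → K → F → B → O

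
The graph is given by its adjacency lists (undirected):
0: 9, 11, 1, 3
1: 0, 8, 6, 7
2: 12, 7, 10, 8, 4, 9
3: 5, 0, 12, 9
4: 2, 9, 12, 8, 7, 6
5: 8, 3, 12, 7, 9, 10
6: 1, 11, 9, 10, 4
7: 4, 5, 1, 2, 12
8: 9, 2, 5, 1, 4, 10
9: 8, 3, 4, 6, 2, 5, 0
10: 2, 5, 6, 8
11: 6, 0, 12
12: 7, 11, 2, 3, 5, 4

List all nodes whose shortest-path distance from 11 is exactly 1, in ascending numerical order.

0, 6, 12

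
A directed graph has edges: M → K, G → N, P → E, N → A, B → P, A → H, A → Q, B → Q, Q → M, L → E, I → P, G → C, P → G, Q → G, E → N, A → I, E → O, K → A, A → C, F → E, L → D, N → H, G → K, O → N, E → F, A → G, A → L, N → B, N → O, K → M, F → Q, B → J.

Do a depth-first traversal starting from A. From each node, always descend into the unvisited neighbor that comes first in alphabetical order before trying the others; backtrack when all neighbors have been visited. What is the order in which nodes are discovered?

A, C, G, K, M, N, B, J, P, E, F, Q, O, H, I, L, D

Visit A
A → C
A → G
G → K
K → M
G → N
N → B
B → J
B → P
P → E
E → F
F → Q
E → O
N → H
A → I
A → L
L → D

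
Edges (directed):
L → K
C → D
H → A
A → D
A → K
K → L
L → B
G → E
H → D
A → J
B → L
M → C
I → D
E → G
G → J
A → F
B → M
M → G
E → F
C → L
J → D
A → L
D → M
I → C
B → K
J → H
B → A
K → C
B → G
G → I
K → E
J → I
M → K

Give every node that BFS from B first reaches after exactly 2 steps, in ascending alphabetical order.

Level 0: B
Level 1: A, G, K, L, M
Level 2: C, D, E, F, I, J
Level 3: H

C, D, E, F, I, J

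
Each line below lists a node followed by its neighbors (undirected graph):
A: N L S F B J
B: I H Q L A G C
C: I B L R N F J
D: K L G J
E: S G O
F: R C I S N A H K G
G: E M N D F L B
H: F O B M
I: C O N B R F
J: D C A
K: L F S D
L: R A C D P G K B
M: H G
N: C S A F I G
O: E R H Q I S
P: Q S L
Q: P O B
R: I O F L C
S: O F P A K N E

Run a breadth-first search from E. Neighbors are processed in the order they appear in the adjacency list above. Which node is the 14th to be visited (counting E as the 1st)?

R

Visit E; enqueue S, G, O → queue [S, G, O]
Visit S; enqueue F, P, A, K, N → queue [G, O, F, P, A, K, N]
Visit G; enqueue M, D, L, B → queue [O, F, P, A, K, N, M, D, L, B]
Visit O; enqueue R, H, Q, I → queue [F, P, A, K, N, M, D, L, B, R, H, Q, I]
Visit F; enqueue C → queue [P, A, K, N, M, D, L, B, R, H, Q, I, C]
Visit P → queue [A, K, N, M, D, L, B, R, H, Q, I, C]
Visit A; enqueue J → queue [K, N, M, D, L, B, R, H, Q, I, C, J]
Visit K → queue [N, M, D, L, B, R, H, Q, I, C, J]
Visit N → queue [M, D, L, B, R, H, Q, I, C, J]
Visit M → queue [D, L, B, R, H, Q, I, C, J]
Visit D → queue [L, B, R, H, Q, I, C, J]
Visit L → queue [B, R, H, Q, I, C, J]
Visit B → queue [R, H, Q, I, C, J]
Visit R → queue [H, Q, I, C, J]
Visit H → queue [Q, I, C, J]
Visit Q → queue [I, C, J]
Visit I → queue [C, J]
Visit C → queue [J]
Visit J → queue []

Visit order: E, S, G, O, F, P, A, K, N, M, D, L, B, R, H, Q, I, C, J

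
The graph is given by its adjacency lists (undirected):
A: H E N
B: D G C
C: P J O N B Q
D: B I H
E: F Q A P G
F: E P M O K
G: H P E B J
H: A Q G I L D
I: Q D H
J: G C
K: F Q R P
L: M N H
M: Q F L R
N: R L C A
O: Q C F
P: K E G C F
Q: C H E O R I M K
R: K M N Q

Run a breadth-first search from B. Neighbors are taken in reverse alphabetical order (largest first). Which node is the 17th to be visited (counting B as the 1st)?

R

Visit B; enqueue G, D, C → queue [G, D, C]
Visit G; enqueue P, J, H, E → queue [D, C, P, J, H, E]
Visit D; enqueue I → queue [C, P, J, H, E, I]
Visit C; enqueue Q, O, N → queue [P, J, H, E, I, Q, O, N]
Visit P; enqueue K, F → queue [J, H, E, I, Q, O, N, K, F]
Visit J → queue [H, E, I, Q, O, N, K, F]
Visit H; enqueue L, A → queue [E, I, Q, O, N, K, F, L, A]
Visit E → queue [I, Q, O, N, K, F, L, A]
Visit I → queue [Q, O, N, K, F, L, A]
Visit Q; enqueue R, M → queue [O, N, K, F, L, A, R, M]
Visit O → queue [N, K, F, L, A, R, M]
Visit N → queue [K, F, L, A, R, M]
Visit K → queue [F, L, A, R, M]
Visit F → queue [L, A, R, M]
Visit L → queue [A, R, M]
Visit A → queue [R, M]
Visit R → queue [M]
Visit M → queue []

Visit order: B, G, D, C, P, J, H, E, I, Q, O, N, K, F, L, A, R, M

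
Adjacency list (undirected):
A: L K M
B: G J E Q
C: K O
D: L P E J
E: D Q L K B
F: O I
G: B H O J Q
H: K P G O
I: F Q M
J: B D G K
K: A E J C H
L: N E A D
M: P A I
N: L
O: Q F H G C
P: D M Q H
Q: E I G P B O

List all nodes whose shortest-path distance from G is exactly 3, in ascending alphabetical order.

A, L, M

Level 0: G
Level 1: B, H, J, O, Q
Level 2: C, D, E, F, I, K, P
Level 3: A, L, M
Level 4: N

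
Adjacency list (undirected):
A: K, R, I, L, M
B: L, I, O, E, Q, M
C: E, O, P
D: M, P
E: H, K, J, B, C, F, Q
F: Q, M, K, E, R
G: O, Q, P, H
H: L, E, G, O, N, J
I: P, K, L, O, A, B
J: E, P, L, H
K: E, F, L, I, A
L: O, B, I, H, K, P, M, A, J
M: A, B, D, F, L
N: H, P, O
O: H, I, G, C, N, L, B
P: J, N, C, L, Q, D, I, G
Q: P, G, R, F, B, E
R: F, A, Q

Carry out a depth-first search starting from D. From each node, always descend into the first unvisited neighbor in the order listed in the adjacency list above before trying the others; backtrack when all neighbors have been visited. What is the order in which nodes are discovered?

D, M, A, K, E, H, L, O, I, P, J, N, C, Q, G, R, F, B

Visit D
D → M
M → A
A → K
K → E
E → H
H → L
L → O
O → I
I → P
P → J
P → N
P → C
P → Q
Q → G
Q → R
R → F
Q → B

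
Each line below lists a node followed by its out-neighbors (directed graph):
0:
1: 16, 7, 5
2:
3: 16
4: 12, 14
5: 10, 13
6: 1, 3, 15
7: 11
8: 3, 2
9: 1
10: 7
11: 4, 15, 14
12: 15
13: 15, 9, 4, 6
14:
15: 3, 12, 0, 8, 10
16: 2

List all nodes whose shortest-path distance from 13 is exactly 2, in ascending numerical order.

Level 0: 13
Level 1: 4, 6, 9, 15
Level 2: 0, 1, 3, 8, 10, 12, 14
Level 3: 2, 5, 7, 16
Level 4: 11

0, 1, 3, 8, 10, 12, 14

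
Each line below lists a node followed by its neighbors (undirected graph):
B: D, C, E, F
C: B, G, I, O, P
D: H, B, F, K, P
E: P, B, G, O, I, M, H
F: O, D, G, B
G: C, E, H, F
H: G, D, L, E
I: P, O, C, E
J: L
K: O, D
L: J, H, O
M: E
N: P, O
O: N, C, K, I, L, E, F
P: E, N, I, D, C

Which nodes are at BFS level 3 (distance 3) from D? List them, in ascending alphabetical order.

Level 0: D
Level 1: B, F, H, K, P
Level 2: C, E, G, I, L, N, O
Level 3: J, M

J, M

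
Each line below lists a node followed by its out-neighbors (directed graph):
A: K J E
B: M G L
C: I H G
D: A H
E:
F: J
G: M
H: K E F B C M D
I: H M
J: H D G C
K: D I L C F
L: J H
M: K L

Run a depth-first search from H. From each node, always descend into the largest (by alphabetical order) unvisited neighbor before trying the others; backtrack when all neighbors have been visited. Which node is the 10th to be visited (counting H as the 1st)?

Visit H
H → M
M → L
L → J
J → G
J → D
D → A
A → K
K → I
K → F
K → C
A → E
H → B

Visit order: H, M, L, J, G, D, A, K, I, F, C, E, B

F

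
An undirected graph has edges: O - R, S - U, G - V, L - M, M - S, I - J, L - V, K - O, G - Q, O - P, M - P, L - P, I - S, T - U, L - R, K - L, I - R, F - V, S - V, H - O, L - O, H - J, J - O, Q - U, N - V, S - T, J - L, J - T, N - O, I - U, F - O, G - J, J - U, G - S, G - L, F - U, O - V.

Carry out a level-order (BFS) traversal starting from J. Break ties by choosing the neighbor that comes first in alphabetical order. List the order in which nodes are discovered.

Visit J; enqueue G, H, I, L, O, T, U → queue [G, H, I, L, O, T, U]
Visit G; enqueue Q, S, V → queue [H, I, L, O, T, U, Q, S, V]
Visit H → queue [I, L, O, T, U, Q, S, V]
Visit I; enqueue R → queue [L, O, T, U, Q, S, V, R]
Visit L; enqueue K, M, P → queue [O, T, U, Q, S, V, R, K, M, P]
Visit O; enqueue F, N → queue [T, U, Q, S, V, R, K, M, P, F, N]
Visit T → queue [U, Q, S, V, R, K, M, P, F, N]
Visit U → queue [Q, S, V, R, K, M, P, F, N]
Visit Q → queue [S, V, R, K, M, P, F, N]
Visit S → queue [V, R, K, M, P, F, N]
Visit V → queue [R, K, M, P, F, N]
Visit R → queue [K, M, P, F, N]
Visit K → queue [M, P, F, N]
Visit M → queue [P, F, N]
Visit P → queue [F, N]
Visit F → queue [N]
Visit N → queue []

J, G, H, I, L, O, T, U, Q, S, V, R, K, M, P, F, N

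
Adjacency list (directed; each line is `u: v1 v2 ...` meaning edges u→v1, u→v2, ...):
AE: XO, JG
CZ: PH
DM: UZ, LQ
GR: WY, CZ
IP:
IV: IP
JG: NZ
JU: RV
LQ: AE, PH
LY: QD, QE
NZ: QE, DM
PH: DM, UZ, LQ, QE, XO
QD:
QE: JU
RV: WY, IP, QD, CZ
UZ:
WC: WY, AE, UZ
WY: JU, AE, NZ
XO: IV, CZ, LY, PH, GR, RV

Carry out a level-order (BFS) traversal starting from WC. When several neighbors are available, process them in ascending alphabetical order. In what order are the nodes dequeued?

WC -> AE -> UZ -> WY -> JG -> XO -> JU -> NZ -> CZ -> GR -> IV -> LY -> PH -> RV -> DM -> QE -> IP -> QD -> LQ

Visit WC; enqueue AE, UZ, WY → queue [AE, UZ, WY]
Visit AE; enqueue JG, XO → queue [UZ, WY, JG, XO]
Visit UZ → queue [WY, JG, XO]
Visit WY; enqueue JU, NZ → queue [JG, XO, JU, NZ]
Visit JG → queue [XO, JU, NZ]
Visit XO; enqueue CZ, GR, IV, LY, PH, RV → queue [JU, NZ, CZ, GR, IV, LY, PH, RV]
Visit JU → queue [NZ, CZ, GR, IV, LY, PH, RV]
Visit NZ; enqueue DM, QE → queue [CZ, GR, IV, LY, PH, RV, DM, QE]
Visit CZ → queue [GR, IV, LY, PH, RV, DM, QE]
Visit GR → queue [IV, LY, PH, RV, DM, QE]
Visit IV; enqueue IP → queue [LY, PH, RV, DM, QE, IP]
Visit LY; enqueue QD → queue [PH, RV, DM, QE, IP, QD]
Visit PH; enqueue LQ → queue [RV, DM, QE, IP, QD, LQ]
Visit RV → queue [DM, QE, IP, QD, LQ]
Visit DM → queue [QE, IP, QD, LQ]
Visit QE → queue [IP, QD, LQ]
Visit IP → queue [QD, LQ]
Visit QD → queue [LQ]
Visit LQ → queue []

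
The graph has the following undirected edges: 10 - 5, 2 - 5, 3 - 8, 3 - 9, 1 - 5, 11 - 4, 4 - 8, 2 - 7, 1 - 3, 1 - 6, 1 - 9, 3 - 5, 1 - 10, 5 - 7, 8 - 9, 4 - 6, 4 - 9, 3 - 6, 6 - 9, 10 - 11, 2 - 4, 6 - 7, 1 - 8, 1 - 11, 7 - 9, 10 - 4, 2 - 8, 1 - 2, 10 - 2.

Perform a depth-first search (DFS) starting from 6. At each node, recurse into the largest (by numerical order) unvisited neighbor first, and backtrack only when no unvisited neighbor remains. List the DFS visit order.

6, 9, 8, 4, 11, 10, 5, 7, 2, 1, 3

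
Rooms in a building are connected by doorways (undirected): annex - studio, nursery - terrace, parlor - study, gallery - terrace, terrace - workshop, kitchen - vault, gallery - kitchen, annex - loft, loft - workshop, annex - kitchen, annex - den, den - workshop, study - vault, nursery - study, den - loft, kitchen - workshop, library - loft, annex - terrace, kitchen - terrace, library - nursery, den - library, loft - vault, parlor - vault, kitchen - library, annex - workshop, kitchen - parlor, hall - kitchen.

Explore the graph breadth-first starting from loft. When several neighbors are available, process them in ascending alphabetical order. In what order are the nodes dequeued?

Visit loft; enqueue annex, den, library, vault, workshop → queue [annex, den, library, vault, workshop]
Visit annex; enqueue kitchen, studio, terrace → queue [den, library, vault, workshop, kitchen, studio, terrace]
Visit den → queue [library, vault, workshop, kitchen, studio, terrace]
Visit library; enqueue nursery → queue [vault, workshop, kitchen, studio, terrace, nursery]
Visit vault; enqueue parlor, study → queue [workshop, kitchen, studio, terrace, nursery, parlor, study]
Visit workshop → queue [kitchen, studio, terrace, nursery, parlor, study]
Visit kitchen; enqueue gallery, hall → queue [studio, terrace, nursery, parlor, study, gallery, hall]
Visit studio → queue [terrace, nursery, parlor, study, gallery, hall]
Visit terrace → queue [nursery, parlor, study, gallery, hall]
Visit nursery → queue [parlor, study, gallery, hall]
Visit parlor → queue [study, gallery, hall]
Visit study → queue [gallery, hall]
Visit gallery → queue [hall]
Visit hall → queue []

loft → annex → den → library → vault → workshop → kitchen → studio → terrace → nursery → parlor → study → gallery → hall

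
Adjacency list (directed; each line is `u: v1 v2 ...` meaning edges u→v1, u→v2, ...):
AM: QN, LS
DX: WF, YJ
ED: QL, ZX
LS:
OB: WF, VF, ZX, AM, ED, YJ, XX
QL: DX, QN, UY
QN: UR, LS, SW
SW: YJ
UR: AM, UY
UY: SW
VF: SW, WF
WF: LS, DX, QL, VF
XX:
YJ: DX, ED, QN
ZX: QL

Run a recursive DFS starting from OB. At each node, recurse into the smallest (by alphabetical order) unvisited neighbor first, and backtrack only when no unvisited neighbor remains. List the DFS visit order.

OB AM LS QN SW YJ DX WF QL UY VF ED ZX UR XX

Visit OB
OB → AM
AM → LS
AM → QN
QN → SW
SW → YJ
YJ → DX
DX → WF
WF → QL
QL → UY
WF → VF
YJ → ED
ED → ZX
QN → UR
OB → XX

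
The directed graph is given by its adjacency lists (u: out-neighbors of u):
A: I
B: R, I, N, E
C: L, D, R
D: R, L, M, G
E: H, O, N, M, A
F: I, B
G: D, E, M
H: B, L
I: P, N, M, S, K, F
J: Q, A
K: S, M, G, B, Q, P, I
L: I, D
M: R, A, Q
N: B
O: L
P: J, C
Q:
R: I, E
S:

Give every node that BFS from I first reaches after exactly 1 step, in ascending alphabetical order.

F, K, M, N, P, S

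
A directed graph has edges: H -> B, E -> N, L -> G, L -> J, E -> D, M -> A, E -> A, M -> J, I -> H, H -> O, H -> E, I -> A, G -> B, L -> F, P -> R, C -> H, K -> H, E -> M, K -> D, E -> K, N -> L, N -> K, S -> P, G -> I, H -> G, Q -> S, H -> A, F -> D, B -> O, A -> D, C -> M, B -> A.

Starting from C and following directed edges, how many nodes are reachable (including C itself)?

BFS from C visits: C, H, M, A, B, E, G, O, J, D, K, N, I, L, F
Reachable nodes: 15 of 19 total.

15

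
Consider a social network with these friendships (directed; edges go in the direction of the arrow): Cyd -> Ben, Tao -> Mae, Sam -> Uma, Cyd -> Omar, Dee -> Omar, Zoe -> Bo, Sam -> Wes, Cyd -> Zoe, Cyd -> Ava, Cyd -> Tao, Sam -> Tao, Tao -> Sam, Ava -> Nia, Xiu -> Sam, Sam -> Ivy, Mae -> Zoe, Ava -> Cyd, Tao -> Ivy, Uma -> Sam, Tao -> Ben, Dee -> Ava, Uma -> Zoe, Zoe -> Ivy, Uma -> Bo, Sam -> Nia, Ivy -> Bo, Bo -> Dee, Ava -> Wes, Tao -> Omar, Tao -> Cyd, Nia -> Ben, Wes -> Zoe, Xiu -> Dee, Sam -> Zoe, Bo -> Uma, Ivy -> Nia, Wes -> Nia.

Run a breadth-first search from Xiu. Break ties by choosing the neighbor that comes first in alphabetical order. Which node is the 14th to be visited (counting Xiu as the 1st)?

Ben

Visit Xiu; enqueue Dee, Sam → queue [Dee, Sam]
Visit Dee; enqueue Ava, Omar → queue [Sam, Ava, Omar]
Visit Sam; enqueue Ivy, Nia, Tao, Uma, Wes, Zoe → queue [Ava, Omar, Ivy, Nia, Tao, Uma, Wes, Zoe]
Visit Ava; enqueue Cyd → queue [Omar, Ivy, Nia, Tao, Uma, Wes, Zoe, Cyd]
Visit Omar → queue [Ivy, Nia, Tao, Uma, Wes, Zoe, Cyd]
Visit Ivy; enqueue Bo → queue [Nia, Tao, Uma, Wes, Zoe, Cyd, Bo]
Visit Nia; enqueue Ben → queue [Tao, Uma, Wes, Zoe, Cyd, Bo, Ben]
Visit Tao; enqueue Mae → queue [Uma, Wes, Zoe, Cyd, Bo, Ben, Mae]
Visit Uma → queue [Wes, Zoe, Cyd, Bo, Ben, Mae]
Visit Wes → queue [Zoe, Cyd, Bo, Ben, Mae]
Visit Zoe → queue [Cyd, Bo, Ben, Mae]
Visit Cyd → queue [Bo, Ben, Mae]
Visit Bo → queue [Ben, Mae]
Visit Ben → queue [Mae]
Visit Mae → queue []

Visit order: Xiu, Dee, Sam, Ava, Omar, Ivy, Nia, Tao, Uma, Wes, Zoe, Cyd, Bo, Ben, Mae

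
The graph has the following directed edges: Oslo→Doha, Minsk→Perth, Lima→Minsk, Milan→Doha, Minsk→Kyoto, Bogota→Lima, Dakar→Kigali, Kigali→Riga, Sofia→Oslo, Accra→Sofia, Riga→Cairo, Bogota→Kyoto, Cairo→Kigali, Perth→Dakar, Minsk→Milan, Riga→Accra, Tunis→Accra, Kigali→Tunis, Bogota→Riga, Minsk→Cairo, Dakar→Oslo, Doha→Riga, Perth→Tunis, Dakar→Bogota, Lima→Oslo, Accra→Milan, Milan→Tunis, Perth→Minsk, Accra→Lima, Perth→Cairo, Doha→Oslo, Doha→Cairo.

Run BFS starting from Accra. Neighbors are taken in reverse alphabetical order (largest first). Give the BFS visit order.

Accra → Sofia → Milan → Lima → Oslo → Tunis → Doha → Minsk → Riga → Cairo → Perth → Kyoto → Kigali → Dakar → Bogota

Visit Accra; enqueue Sofia, Milan, Lima → queue [Sofia, Milan, Lima]
Visit Sofia; enqueue Oslo → queue [Milan, Lima, Oslo]
Visit Milan; enqueue Tunis, Doha → queue [Lima, Oslo, Tunis, Doha]
Visit Lima; enqueue Minsk → queue [Oslo, Tunis, Doha, Minsk]
Visit Oslo → queue [Tunis, Doha, Minsk]
Visit Tunis → queue [Doha, Minsk]
Visit Doha; enqueue Riga, Cairo → queue [Minsk, Riga, Cairo]
Visit Minsk; enqueue Perth, Kyoto → queue [Riga, Cairo, Perth, Kyoto]
Visit Riga → queue [Cairo, Perth, Kyoto]
Visit Cairo; enqueue Kigali → queue [Perth, Kyoto, Kigali]
Visit Perth; enqueue Dakar → queue [Kyoto, Kigali, Dakar]
Visit Kyoto → queue [Kigali, Dakar]
Visit Kigali → queue [Dakar]
Visit Dakar; enqueue Bogota → queue [Bogota]
Visit Bogota → queue []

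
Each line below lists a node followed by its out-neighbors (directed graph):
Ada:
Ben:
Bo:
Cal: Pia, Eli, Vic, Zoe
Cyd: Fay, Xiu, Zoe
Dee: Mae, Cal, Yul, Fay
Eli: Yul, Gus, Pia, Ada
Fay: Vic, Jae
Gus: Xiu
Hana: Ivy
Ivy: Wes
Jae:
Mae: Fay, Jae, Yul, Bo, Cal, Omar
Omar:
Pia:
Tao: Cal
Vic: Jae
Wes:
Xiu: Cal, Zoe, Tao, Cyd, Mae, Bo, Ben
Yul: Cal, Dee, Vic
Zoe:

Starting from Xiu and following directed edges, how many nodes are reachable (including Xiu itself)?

18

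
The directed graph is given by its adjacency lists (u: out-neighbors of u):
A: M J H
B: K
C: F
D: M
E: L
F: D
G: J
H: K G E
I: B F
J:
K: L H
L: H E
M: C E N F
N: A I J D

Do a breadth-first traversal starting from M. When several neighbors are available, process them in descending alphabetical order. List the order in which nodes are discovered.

M -> N -> F -> E -> C -> J -> I -> D -> A -> L -> B -> H -> K -> G

Visit M; enqueue N, F, E, C → queue [N, F, E, C]
Visit N; enqueue J, I, D, A → queue [F, E, C, J, I, D, A]
Visit F → queue [E, C, J, I, D, A]
Visit E; enqueue L → queue [C, J, I, D, A, L]
Visit C → queue [J, I, D, A, L]
Visit J → queue [I, D, A, L]
Visit I; enqueue B → queue [D, A, L, B]
Visit D → queue [A, L, B]
Visit A; enqueue H → queue [L, B, H]
Visit L → queue [B, H]
Visit B; enqueue K → queue [H, K]
Visit H; enqueue G → queue [K, G]
Visit K → queue [G]
Visit G → queue []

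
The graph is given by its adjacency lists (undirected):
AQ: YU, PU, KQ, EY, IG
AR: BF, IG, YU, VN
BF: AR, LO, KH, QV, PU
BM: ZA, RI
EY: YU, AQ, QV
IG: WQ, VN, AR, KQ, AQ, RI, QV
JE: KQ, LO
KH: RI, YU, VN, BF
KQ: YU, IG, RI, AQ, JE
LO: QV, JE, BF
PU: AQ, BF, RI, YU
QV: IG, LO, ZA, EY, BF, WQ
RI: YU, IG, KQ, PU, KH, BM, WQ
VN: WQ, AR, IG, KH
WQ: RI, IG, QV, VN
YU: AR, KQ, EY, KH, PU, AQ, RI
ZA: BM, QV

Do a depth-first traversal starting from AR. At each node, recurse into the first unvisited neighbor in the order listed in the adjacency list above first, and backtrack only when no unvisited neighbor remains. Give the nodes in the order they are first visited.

Visit AR
AR → BF
BF → LO
LO → QV
QV → IG
IG → WQ
WQ → RI
RI → YU
YU → KQ
KQ → AQ
AQ → PU
AQ → EY
KQ → JE
YU → KH
KH → VN
RI → BM
BM → ZA

AR, BF, LO, QV, IG, WQ, RI, YU, KQ, AQ, PU, EY, JE, KH, VN, BM, ZA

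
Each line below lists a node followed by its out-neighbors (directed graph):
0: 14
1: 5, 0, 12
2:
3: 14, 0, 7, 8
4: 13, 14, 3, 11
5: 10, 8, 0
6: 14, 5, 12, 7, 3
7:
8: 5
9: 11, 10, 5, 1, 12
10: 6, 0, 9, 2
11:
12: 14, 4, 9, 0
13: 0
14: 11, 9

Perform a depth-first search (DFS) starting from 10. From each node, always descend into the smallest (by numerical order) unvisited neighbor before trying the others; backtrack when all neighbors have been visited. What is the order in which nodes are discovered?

Visit 10
10 → 0
0 → 14
14 → 9
9 → 1
1 → 5
5 → 8
1 → 12
12 → 4
4 → 3
3 → 7
4 → 11
4 → 13
10 → 2
10 → 6

10 -> 0 -> 14 -> 9 -> 1 -> 5 -> 8 -> 12 -> 4 -> 3 -> 7 -> 11 -> 13 -> 2 -> 6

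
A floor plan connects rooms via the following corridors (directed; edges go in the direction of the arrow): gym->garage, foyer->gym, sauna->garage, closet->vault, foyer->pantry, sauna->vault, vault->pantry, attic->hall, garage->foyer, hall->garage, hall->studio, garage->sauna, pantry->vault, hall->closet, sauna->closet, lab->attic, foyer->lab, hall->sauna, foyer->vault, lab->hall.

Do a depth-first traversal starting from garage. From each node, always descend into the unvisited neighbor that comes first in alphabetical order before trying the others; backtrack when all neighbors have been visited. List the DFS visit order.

Visit garage
garage → foyer
foyer → gym
foyer → lab
lab → attic
attic → hall
hall → closet
closet → vault
vault → pantry
hall → sauna
hall → studio

garage foyer gym lab attic hall closet vault pantry sauna studio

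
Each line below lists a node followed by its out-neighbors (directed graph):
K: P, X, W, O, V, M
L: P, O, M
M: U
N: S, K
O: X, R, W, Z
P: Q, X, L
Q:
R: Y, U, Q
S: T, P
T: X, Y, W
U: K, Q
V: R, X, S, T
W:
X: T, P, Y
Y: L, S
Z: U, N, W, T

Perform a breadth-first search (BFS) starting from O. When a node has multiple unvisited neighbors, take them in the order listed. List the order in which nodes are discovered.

Visit O; enqueue X, R, W, Z → queue [X, R, W, Z]
Visit X; enqueue T, P, Y → queue [R, W, Z, T, P, Y]
Visit R; enqueue U, Q → queue [W, Z, T, P, Y, U, Q]
Visit W → queue [Z, T, P, Y, U, Q]
Visit Z; enqueue N → queue [T, P, Y, U, Q, N]
Visit T → queue [P, Y, U, Q, N]
Visit P; enqueue L → queue [Y, U, Q, N, L]
Visit Y; enqueue S → queue [U, Q, N, L, S]
Visit U; enqueue K → queue [Q, N, L, S, K]
Visit Q → queue [N, L, S, K]
Visit N → queue [L, S, K]
Visit L; enqueue M → queue [S, K, M]
Visit S → queue [K, M]
Visit K; enqueue V → queue [M, V]
Visit M → queue [V]
Visit V → queue []

O, X, R, W, Z, T, P, Y, U, Q, N, L, S, K, M, V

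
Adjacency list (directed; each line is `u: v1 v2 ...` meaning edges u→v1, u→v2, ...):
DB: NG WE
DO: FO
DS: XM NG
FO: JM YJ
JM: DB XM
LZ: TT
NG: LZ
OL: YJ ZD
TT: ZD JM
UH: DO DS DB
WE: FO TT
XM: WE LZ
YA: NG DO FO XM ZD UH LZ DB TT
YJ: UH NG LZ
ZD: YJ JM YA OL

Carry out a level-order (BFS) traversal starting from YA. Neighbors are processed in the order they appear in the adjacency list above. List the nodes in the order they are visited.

YA -> NG -> DO -> FO -> XM -> ZD -> UH -> LZ -> DB -> TT -> JM -> YJ -> WE -> OL -> DS

Visit YA; enqueue NG, DO, FO, XM, ZD, UH, LZ, DB, TT → queue [NG, DO, FO, XM, ZD, UH, LZ, DB, TT]
Visit NG → queue [DO, FO, XM, ZD, UH, LZ, DB, TT]
Visit DO → queue [FO, XM, ZD, UH, LZ, DB, TT]
Visit FO; enqueue JM, YJ → queue [XM, ZD, UH, LZ, DB, TT, JM, YJ]
Visit XM; enqueue WE → queue [ZD, UH, LZ, DB, TT, JM, YJ, WE]
Visit ZD; enqueue OL → queue [UH, LZ, DB, TT, JM, YJ, WE, OL]
Visit UH; enqueue DS → queue [LZ, DB, TT, JM, YJ, WE, OL, DS]
Visit LZ → queue [DB, TT, JM, YJ, WE, OL, DS]
Visit DB → queue [TT, JM, YJ, WE, OL, DS]
Visit TT → queue [JM, YJ, WE, OL, DS]
Visit JM → queue [YJ, WE, OL, DS]
Visit YJ → queue [WE, OL, DS]
Visit WE → queue [OL, DS]
Visit OL → queue [DS]
Visit DS → queue []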